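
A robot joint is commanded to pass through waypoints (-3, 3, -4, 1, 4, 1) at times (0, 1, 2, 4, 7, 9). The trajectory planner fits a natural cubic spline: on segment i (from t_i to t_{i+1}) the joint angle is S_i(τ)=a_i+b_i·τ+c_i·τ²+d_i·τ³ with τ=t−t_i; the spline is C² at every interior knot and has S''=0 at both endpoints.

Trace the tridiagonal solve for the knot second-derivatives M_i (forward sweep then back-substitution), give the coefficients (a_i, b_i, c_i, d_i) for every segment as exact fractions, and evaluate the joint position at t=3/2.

Δ: Δ0=6, Δ1=-7, Δ2=5/2, Δ3=1, Δ4=-3/2
row 1: diag=4, rhs=-78; c'=1/4, d'=-39/2
row 2: denom=6−1·1/4=23/4; d'=(57−1·-39/2)/(23/4)=306/23
row 3: denom=10−2·8/23=214/23; d'=(-9−2·306/23)/(214/23)=-819/214
row 4: denom=10−3·69/214=1933/214; d'=(-15−3·-819/214)/(1933/214)=-753/1933
back: M4=-753/1933
back: M3=-819/214−69/214·-753/1933=-7155/1933
back: M2=306/23−8/23·-7155/1933=28206/1933
back: M1=-39/2−1/4·28206/1933=-44745/1933
M: M0=0, M1=-44745/1933, M2=28206/1933, M3=-7155/1933, M4=-753/1933, M5=0
seg 0: a=-3, c=M0/2=0, d=(M1−M0)/(6·1)=-14915/3866, b=Δ0−h0·(2M0+M1)/6=38111/3866
seg 1: a=3, c=M1/2=-44745/3866, d=(M2−M1)/(6·1)=24317/3866, b=Δ1−h1·(2M1+M2)/6=-3317/1933
seg 2: a=-4, c=M2/2=14103/1933, d=(M3−M2)/(6·2)=-11787/7732, b=Δ2−h2·(2M2+M3)/6=-23173/3866
seg 3: a=1, c=M3/2=-7155/3866, d=(M4−M3)/(6·3)=1067/5799, b=Δ3−h3·(2M3+M4)/6=18929/3866
seg 4: a=4, c=M4/2=-753/3866, d=(M5−M4)/(6·2)=251/7732, b=Δ4−h4·(2M4+M5)/6=-4795/3866
t_q=3/2 → seg 1, τ=1/2; S=3+-3317/1933·τ+-44745/3866·τ²+24317/3866·τ³=1075/30928

  seg 0: a=-3 b=38111/3866 c=0 d=-14915/3866
  seg 1: a=3 b=-3317/1933 c=-44745/3866 d=24317/3866
  seg 2: a=-4 b=-23173/3866 c=14103/1933 d=-11787/7732
  seg 3: a=1 b=18929/3866 c=-7155/3866 d=1067/5799
  seg 4: a=4 b=-4795/3866 c=-753/3866 d=251/7732
S(3/2) = 1075/30928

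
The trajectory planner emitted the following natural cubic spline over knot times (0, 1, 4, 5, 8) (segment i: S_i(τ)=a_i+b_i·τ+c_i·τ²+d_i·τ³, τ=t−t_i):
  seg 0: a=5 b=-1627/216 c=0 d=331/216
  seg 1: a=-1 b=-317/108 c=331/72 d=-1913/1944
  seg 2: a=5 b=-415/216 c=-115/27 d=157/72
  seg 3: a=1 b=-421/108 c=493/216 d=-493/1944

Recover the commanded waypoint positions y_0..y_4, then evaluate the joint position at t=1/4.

y_0 = S_0(0) = a_0 = 5
y_1 = S_1(0) = a_1 = -1
y_2 = S_2(0) = a_2 = 5
y_3 = S_3(0) = a_3 = 1
y_4 = S_3(3) = 3
t_q=1/4 is in segment 0 (τ=1/4); S_0(τ)=14473/4608

y_0=5 y_1=-1 y_2=5 y_3=1 y_4=3
S(1/4) = 14473/4608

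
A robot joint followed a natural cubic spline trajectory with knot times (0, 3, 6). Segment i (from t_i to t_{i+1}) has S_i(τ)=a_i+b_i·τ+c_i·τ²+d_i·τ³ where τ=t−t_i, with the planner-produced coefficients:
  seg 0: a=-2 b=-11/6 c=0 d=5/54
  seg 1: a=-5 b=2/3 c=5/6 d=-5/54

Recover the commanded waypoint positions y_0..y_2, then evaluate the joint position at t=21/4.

y_0=-2 y_1=-5 y_2=2
S(21/4) = -43/128

y_0 = S_0(0) = a_0 = -2
y_1 = S_1(0) = a_1 = -5
y_2 = S_1(3) = 2
t_q=21/4 is in segment 1 (τ=9/4); S_1(τ)=-43/128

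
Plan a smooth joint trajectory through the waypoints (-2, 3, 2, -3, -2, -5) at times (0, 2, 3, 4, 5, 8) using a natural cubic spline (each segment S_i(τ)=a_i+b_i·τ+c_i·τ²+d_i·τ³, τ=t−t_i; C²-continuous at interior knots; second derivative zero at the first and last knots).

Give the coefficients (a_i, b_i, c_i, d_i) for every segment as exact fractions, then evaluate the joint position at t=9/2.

Δ: Δ0=5/2, Δ1=-1, Δ2=-5, Δ3=1, Δ4=-1
row 1: diag=6, rhs=-21; c'=1/6, d'=-7/2
row 2: denom=4−1·1/6=23/6; d'=(-24−1·-7/2)/(23/6)=-123/23
row 3: denom=4−1·6/23=86/23; d'=(36−1·-123/23)/(86/23)=951/86
row 4: denom=8−1·23/86=665/86; d'=(-12−1·951/86)/(665/86)=-1983/665
back: M4=-1983/665
back: M3=951/86−23/86·-1983/665=7884/665
back: M2=-123/23−6/23·7884/665=-5613/665
back: M1=-7/2−1/6·-5613/665=-1392/665
M: M0=0, M1=-1392/665, M2=-5613/665, M3=7884/665, M4=-1983/665, M5=0
seg 0: a=-2, c=M0/2=0, d=(M1−M0)/(6·2)=-116/665, b=Δ0−h0·(2M0+M1)/6=4253/1330
seg 1: a=3, c=M1/2=-696/665, d=(M2−M1)/(6·1)=-201/190, b=Δ1−h1·(2M1+M2)/6=1469/1330
seg 2: a=2, c=M2/2=-5613/1330, d=(M3−M2)/(6·1)=4499/1330, b=Δ2−h2·(2M2+M3)/6=-2768/665
seg 3: a=-3, c=M3/2=3942/665, d=(M4−M3)/(6·1)=-3289/1330, b=Δ3−h3·(2M3+M4)/6=-653/266
seg 4: a=-2, c=M4/2=-1983/1330, d=(M5−M4)/(6·3)=661/3990, b=Δ4−h4·(2M4+M5)/6=1318/665
t_q=9/2 → seg 3, τ=1/2; S=-3+-653/266·τ+3942/665·τ²+-3289/1330·τ³=-4643/1520

  seg 0: a=-2 b=4253/1330 c=0 d=-116/665
  seg 1: a=3 b=1469/1330 c=-696/665 d=-201/190
  seg 2: a=2 b=-2768/665 c=-5613/1330 d=4499/1330
  seg 3: a=-3 b=-653/266 c=3942/665 d=-3289/1330
  seg 4: a=-2 b=1318/665 c=-1983/1330 d=661/3990
S(9/2) = -4643/1520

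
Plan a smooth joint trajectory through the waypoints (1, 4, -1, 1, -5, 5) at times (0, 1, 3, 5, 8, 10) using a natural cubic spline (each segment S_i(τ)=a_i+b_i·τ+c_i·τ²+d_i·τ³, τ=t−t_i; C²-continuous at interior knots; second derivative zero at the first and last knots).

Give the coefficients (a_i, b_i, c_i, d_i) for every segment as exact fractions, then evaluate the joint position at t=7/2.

Δ: Δ0=3, Δ1=-5/2, Δ2=1, Δ3=-2, Δ4=5
row 1: diag=6, rhs=-33; c'=1/3, d'=-11/2
row 2: denom=8−2·1/3=22/3; d'=(21−2·-11/2)/(22/3)=48/11
row 3: denom=10−2·3/11=104/11; d'=(-18−2·48/11)/(104/11)=-147/52
row 4: denom=10−3·33/104=941/104; d'=(42−3·-147/52)/(941/104)=5250/941
back: M4=5250/941
back: M3=-147/52−33/104·5250/941=-4326/941
back: M2=48/11−3/11·-4326/941=5286/941
back: M1=-11/2−1/3·5286/941=-13875/1882
M: M0=0, M1=-13875/1882, M2=5286/941, M3=-4326/941, M4=5250/941, M5=0
seg 0: a=1, c=M0/2=0, d=(M1−M0)/(6·1)=-4625/3764, b=Δ0−h0·(2M0+M1)/6=15917/3764
seg 1: a=4, c=M1/2=-13875/3764, d=(M2−M1)/(6·2)=8149/7528, b=Δ1−h1·(2M1+M2)/6=1021/1882
seg 2: a=-1, c=M2/2=2643/941, d=(M3−M2)/(6·2)=-801/941, b=Δ2−h2·(2M2+M3)/6=-1141/941
seg 3: a=1, c=M3/2=-2163/941, d=(M4−M3)/(6·3)=532/941, b=Δ3−h3·(2M3+M4)/6=-181/941
seg 4: a=-5, c=M4/2=2625/941, d=(M5−M4)/(6·2)=-875/1882, b=Δ4−h4·(2M4+M5)/6=1205/941
t_q=7/2 → seg 2, τ=1/2; S=-1+-1141/941·τ+2643/941·τ²+-801/941·τ³=-7607/7528

  seg 0: a=1 b=15917/3764 c=0 d=-4625/3764
  seg 1: a=4 b=1021/1882 c=-13875/3764 d=8149/7528
  seg 2: a=-1 b=-1141/941 c=2643/941 d=-801/941
  seg 3: a=1 b=-181/941 c=-2163/941 d=532/941
  seg 4: a=-5 b=1205/941 c=2625/941 d=-875/1882
S(7/2) = -7607/7528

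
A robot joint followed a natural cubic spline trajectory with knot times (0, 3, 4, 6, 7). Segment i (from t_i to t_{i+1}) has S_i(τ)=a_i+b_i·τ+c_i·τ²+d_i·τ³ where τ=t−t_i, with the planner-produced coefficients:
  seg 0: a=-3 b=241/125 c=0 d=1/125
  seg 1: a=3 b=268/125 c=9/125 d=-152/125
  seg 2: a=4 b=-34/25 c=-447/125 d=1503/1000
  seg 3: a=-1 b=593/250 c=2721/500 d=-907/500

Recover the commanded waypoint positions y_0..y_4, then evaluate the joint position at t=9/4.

y_0 = S_0(0) = a_0 = -3
y_1 = S_1(0) = a_1 = 3
y_2 = S_2(0) = a_2 = 4
y_3 = S_3(0) = a_3 = -1
y_4 = S_3(1) = 5
t_q=9/4 is in segment 0 (τ=9/4); S_0(τ)=11433/8000

y_0=-3 y_1=3 y_2=4 y_3=-1 y_4=5
S(9/4) = 11433/8000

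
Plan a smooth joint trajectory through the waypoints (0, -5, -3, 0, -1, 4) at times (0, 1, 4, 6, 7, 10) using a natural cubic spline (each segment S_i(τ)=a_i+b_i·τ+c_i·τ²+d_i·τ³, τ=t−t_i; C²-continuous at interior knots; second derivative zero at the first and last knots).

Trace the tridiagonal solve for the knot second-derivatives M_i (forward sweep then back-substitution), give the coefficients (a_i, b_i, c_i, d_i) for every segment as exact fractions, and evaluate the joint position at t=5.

  seg 0: a=0 b=-35267/6162 c=0 d=4457/6162
  seg 1: a=-5 b=-10948/3081 c=4457/2054 d=-4703/18486
  seg 2: a=-3 b=1231/474 c=-123/1027 d=-1321/6162
  seg 3: a=0 b=-2801/6162 c=-1444/1027 d=5303/6162
  seg 4: a=-1 b=-2110/3081 c=2415/2054 d=-805/6162
S(5) = -757/1027

Δ: Δ0=-5, Δ1=2/3, Δ2=3/2, Δ3=-1, Δ4=5/3
row 1: diag=8, rhs=34; c'=3/8, d'=17/4
row 2: denom=10−3·3/8=71/8; d'=(5−3·17/4)/(71/8)=-62/71
row 3: denom=6−2·16/71=394/71; d'=(-15−2·-62/71)/(394/71)=-941/394
row 4: denom=8−1·71/394=3081/394; d'=(16−1·-941/394)/(3081/394)=2415/1027
back: M4=2415/1027
back: M3=-941/394−71/394·2415/1027=-2888/1027
back: M2=-62/71−16/71·-2888/1027=-246/1027
back: M1=17/4−3/8·-246/1027=4457/1027
M: M0=0, M1=4457/1027, M2=-246/1027, M3=-2888/1027, M4=2415/1027, M5=0
seg 0: a=0, c=M0/2=0, d=(M1−M0)/(6·1)=4457/6162, b=Δ0−h0·(2M0+M1)/6=-35267/6162
seg 1: a=-5, c=M1/2=4457/2054, d=(M2−M1)/(6·3)=-4703/18486, b=Δ1−h1·(2M1+M2)/6=-10948/3081
seg 2: a=-3, c=M2/2=-123/1027, d=(M3−M2)/(6·2)=-1321/6162, b=Δ2−h2·(2M2+M3)/6=1231/474
seg 3: a=0, c=M3/2=-1444/1027, d=(M4−M3)/(6·1)=5303/6162, b=Δ3−h3·(2M3+M4)/6=-2801/6162
seg 4: a=-1, c=M4/2=2415/2054, d=(M5−M4)/(6·3)=-805/6162, b=Δ4−h4·(2M4+M5)/6=-2110/3081
t_q=5 → seg 2, τ=1; S=-3+1231/474·τ+-123/1027·τ²+-1321/6162·τ³=-757/1027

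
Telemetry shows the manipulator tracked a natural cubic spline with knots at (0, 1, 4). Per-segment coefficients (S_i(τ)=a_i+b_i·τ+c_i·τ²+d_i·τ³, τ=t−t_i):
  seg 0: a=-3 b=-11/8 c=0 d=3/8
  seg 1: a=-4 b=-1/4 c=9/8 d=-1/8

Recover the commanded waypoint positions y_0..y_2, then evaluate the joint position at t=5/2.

y_0=-3 y_1=-4 y_2=2
S(5/2) = -145/64

y_0 = S_0(0) = a_0 = -3
y_1 = S_1(0) = a_1 = -4
y_2 = S_1(3) = 2
t_q=5/2 is in segment 1 (τ=3/2); S_1(τ)=-145/64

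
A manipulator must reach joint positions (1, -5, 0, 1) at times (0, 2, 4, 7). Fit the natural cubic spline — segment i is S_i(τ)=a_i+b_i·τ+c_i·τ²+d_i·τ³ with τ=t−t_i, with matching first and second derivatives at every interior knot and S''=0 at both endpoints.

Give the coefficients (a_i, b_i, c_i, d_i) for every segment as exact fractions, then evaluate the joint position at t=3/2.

  seg 0: a=1 b=-260/57 c=0 d=89/228
  seg 1: a=-5 b=7/57 c=89/38 d=-263/456
  seg 2: a=0 b=293/114 c=-85/76 d=85/684
S(3/2) = -2751/608

Δ: Δ0=-3, Δ1=5/2, Δ2=1/3
row 1: diag=8, rhs=33; c'=1/4, d'=33/8
row 2: denom=10−2·1/4=19/2; d'=(-13−2·33/8)/(19/2)=-85/38
back: M2=-85/38
back: M1=33/8−1/4·-85/38=89/19
M: M0=0, M1=89/19, M2=-85/38, M3=0
seg 0: a=1, c=M0/2=0, d=(M1−M0)/(6·2)=89/228, b=Δ0−h0·(2M0+M1)/6=-260/57
seg 1: a=-5, c=M1/2=89/38, d=(M2−M1)/(6·2)=-263/456, b=Δ1−h1·(2M1+M2)/6=7/57
seg 2: a=0, c=M2/2=-85/76, d=(M3−M2)/(6·3)=85/684, b=Δ2−h2·(2M2+M3)/6=293/114
t_q=3/2 → seg 0, τ=3/2; S=1+-260/57·τ+0·τ²+89/228·τ³=-2751/608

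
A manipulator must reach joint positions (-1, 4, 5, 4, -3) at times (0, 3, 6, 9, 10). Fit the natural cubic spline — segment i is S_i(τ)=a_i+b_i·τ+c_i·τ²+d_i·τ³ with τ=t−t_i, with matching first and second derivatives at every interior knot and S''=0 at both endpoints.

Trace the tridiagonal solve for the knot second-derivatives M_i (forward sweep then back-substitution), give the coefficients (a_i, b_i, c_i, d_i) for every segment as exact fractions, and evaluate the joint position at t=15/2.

Δ: Δ0=5/3, Δ1=1/3, Δ2=-1/3, Δ3=-7
row 1: diag=12, rhs=-8; c'=1/4, d'=-2/3
row 2: denom=12−3·1/4=45/4; d'=(-4−3·-2/3)/(45/4)=-8/45
row 3: denom=8−3·4/15=36/5; d'=(-40−3·-8/45)/(36/5)=-148/27
back: M3=-148/27
back: M2=-8/45−4/15·-148/27=104/81
back: M1=-2/3−1/4·104/81=-80/81
M: M0=0, M1=-80/81, M2=104/81, M3=-148/27, M4=0
seg 0: a=-1, c=M0/2=0, d=(M1−M0)/(6·3)=-40/729, b=Δ0−h0·(2M0+M1)/6=175/81
seg 1: a=4, c=M1/2=-40/81, d=(M2−M1)/(6·3)=92/729, b=Δ1−h1·(2M1+M2)/6=55/81
seg 2: a=5, c=M2/2=52/81, d=(M3−M2)/(6·3)=-274/729, b=Δ2−h2·(2M2+M3)/6=91/81
seg 3: a=4, c=M3/2=-74/27, d=(M4−M3)/(6·1)=74/81, b=Δ3−h3·(2M3+M4)/6=-419/81
t_q=15/2 → seg 2, τ=3/2; S=5+91/81·τ+52/81·τ²+-274/729·τ³=247/36

  seg 0: a=-1 b=175/81 c=0 d=-40/729
  seg 1: a=4 b=55/81 c=-40/81 d=92/729
  seg 2: a=5 b=91/81 c=52/81 d=-274/729
  seg 3: a=4 b=-419/81 c=-74/27 d=74/81
S(15/2) = 247/36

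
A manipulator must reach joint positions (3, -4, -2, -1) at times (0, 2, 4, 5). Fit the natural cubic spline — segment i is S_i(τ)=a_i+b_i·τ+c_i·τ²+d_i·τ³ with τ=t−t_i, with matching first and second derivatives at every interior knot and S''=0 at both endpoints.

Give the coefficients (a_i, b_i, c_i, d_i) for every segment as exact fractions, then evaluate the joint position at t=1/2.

Δ: Δ0=-7/2, Δ1=1, Δ2=1
row 1: diag=8, rhs=27; c'=1/4, d'=27/8
row 2: denom=6−2·1/4=11/2; d'=(0−2·27/8)/(11/2)=-27/22
back: M2=-27/22
back: M1=27/8−1/4·-27/22=81/22
M: M0=0, M1=81/22, M2=-27/22, M3=0
seg 0: a=3, c=M0/2=0, d=(M1−M0)/(6·2)=27/88, b=Δ0−h0·(2M0+M1)/6=-52/11
seg 1: a=-4, c=M1/2=81/44, d=(M2−M1)/(6·2)=-9/22, b=Δ1−h1·(2M1+M2)/6=-23/22
seg 2: a=-2, c=M2/2=-27/44, d=(M3−M2)/(6·1)=9/44, b=Δ2−h2·(2M2+M3)/6=31/22
t_q=1/2 → seg 0, τ=1/2; S=3+-52/11·τ+0·τ²+27/88·τ³=475/704

  seg 0: a=3 b=-52/11 c=0 d=27/88
  seg 1: a=-4 b=-23/22 c=81/44 d=-9/22
  seg 2: a=-2 b=31/22 c=-27/44 d=9/44
S(1/2) = 475/704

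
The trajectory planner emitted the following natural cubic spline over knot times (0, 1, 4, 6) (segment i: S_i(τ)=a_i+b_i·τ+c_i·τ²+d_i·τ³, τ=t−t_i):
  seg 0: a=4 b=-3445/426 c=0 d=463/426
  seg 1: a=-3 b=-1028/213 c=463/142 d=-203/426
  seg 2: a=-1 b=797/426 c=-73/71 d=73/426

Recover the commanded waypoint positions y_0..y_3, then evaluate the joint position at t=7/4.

y_0=4 y_1=-3 y_2=-1 y_3=0
S(7/4) = -45319/9088

y_0 = S_0(0) = a_0 = 4
y_1 = S_1(0) = a_1 = -3
y_2 = S_2(0) = a_2 = -1
y_3 = S_2(2) = 0
t_q=7/4 is in segment 1 (τ=3/4); S_1(τ)=-45319/9088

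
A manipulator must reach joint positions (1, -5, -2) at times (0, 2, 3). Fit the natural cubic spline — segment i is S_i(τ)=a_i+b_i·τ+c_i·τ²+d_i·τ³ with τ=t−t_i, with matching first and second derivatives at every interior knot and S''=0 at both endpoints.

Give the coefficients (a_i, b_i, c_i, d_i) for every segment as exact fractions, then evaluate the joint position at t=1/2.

Δ: Δ0=-3, Δ1=3
row 1: diag=6, rhs=36; c'=1/6, d'=6
back: M1=6
M: M0=0, M1=6, M2=0
seg 0: a=1, c=M0/2=0, d=(M1−M0)/(6·2)=1/2, b=Δ0−h0·(2M0+M1)/6=-5
seg 1: a=-5, c=M1/2=3, d=(M2−M1)/(6·1)=-1, b=Δ1−h1·(2M1+M2)/6=1
t_q=1/2 → seg 0, τ=1/2; S=1+-5·τ+0·τ²+1/2·τ³=-23/16

  seg 0: a=1 b=-5 c=0 d=1/2
  seg 1: a=-5 b=1 c=3 d=-1
S(1/2) = -23/16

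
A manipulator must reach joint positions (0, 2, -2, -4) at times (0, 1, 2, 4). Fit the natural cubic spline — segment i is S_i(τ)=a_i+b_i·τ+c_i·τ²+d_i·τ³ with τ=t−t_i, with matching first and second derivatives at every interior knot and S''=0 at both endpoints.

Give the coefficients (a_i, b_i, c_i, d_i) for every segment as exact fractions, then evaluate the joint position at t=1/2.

Δ: Δ0=2, Δ1=-4, Δ2=-1
row 1: diag=4, rhs=-36; c'=1/4, d'=-9
row 2: denom=6−1·1/4=23/4; d'=(18−1·-9)/(23/4)=108/23
back: M2=108/23
back: M1=-9−1/4·108/23=-234/23
M: M0=0, M1=-234/23, M2=108/23, M3=0
seg 0: a=0, c=M0/2=0, d=(M1−M0)/(6·1)=-39/23, b=Δ0−h0·(2M0+M1)/6=85/23
seg 1: a=2, c=M1/2=-117/23, d=(M2−M1)/(6·1)=57/23, b=Δ1−h1·(2M1+M2)/6=-32/23
seg 2: a=-2, c=M2/2=54/23, d=(M3−M2)/(6·2)=-9/23, b=Δ2−h2·(2M2+M3)/6=-95/23
t_q=1/2 → seg 0, τ=1/2; S=0+85/23·τ+0·τ²+-39/23·τ³=301/184

  seg 0: a=0 b=85/23 c=0 d=-39/23
  seg 1: a=2 b=-32/23 c=-117/23 d=57/23
  seg 2: a=-2 b=-95/23 c=54/23 d=-9/23
S(1/2) = 301/184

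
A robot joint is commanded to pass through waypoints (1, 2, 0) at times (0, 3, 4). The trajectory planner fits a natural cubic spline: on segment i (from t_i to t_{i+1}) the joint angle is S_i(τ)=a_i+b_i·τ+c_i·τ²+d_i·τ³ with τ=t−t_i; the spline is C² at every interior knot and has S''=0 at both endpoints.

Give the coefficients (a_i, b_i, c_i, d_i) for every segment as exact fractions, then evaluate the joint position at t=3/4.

Δ: Δ0=1/3, Δ1=-2
row 1: diag=8, rhs=-14; c'=1/8, d'=-7/4
back: M1=-7/4
M: M0=0, M1=-7/4, M2=0
seg 0: a=1, c=M0/2=0, d=(M1−M0)/(6·3)=-7/72, b=Δ0−h0·(2M0+M1)/6=29/24
seg 1: a=2, c=M1/2=-7/8, d=(M2−M1)/(6·1)=7/24, b=Δ1−h1·(2M1+M2)/6=-17/12
t_q=3/4 → seg 0, τ=3/4; S=1+29/24·τ+0·τ²+-7/72·τ³=955/512

  seg 0: a=1 b=29/24 c=0 d=-7/72
  seg 1: a=2 b=-17/12 c=-7/8 d=7/24
S(3/4) = 955/512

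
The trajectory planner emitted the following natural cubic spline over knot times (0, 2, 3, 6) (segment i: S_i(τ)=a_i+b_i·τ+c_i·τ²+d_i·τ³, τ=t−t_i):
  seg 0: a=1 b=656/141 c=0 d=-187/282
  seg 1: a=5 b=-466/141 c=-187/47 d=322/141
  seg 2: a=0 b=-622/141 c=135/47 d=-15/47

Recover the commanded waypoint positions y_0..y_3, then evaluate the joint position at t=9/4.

y_0=1 y_1=5 y_2=0 y_3=4
S(9/4) = 5957/1504

y_0 = S_0(0) = a_0 = 1
y_1 = S_1(0) = a_1 = 5
y_2 = S_2(0) = a_2 = 0
y_3 = S_2(3) = 4
t_q=9/4 is in segment 1 (τ=1/4); S_1(τ)=5957/1504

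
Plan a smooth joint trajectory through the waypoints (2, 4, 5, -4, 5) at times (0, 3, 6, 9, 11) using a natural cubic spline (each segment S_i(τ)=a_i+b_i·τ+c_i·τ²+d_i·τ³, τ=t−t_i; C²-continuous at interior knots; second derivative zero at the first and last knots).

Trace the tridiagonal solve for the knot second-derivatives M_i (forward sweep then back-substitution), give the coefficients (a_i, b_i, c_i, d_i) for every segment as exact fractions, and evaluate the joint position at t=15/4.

Δ: Δ0=2/3, Δ1=1/3, Δ2=-3, Δ3=9/2
row 1: diag=12, rhs=-2; c'=1/4, d'=-1/6
row 2: denom=12−3·1/4=45/4; d'=(-20−3·-1/6)/(45/4)=-26/15
row 3: denom=10−3·4/15=46/5; d'=(45−3·-26/15)/(46/5)=251/46
back: M3=251/46
back: M2=-26/15−4/15·251/46=-220/69
back: M1=-1/6−1/4·-220/69=29/46
M: M0=0, M1=29/46, M2=-220/69, M3=251/46, M4=0
seg 0: a=2, c=M0/2=0, d=(M1−M0)/(6·3)=29/828, b=Δ0−h0·(2M0+M1)/6=97/276
seg 1: a=4, c=M1/2=29/92, d=(M2−M1)/(6·3)=-527/2484, b=Δ1−h1·(2M1+M2)/6=179/138
seg 2: a=5, c=M2/2=-110/69, d=(M3−M2)/(6·3)=1193/2484, b=Δ2−h2·(2M2+M3)/6=-701/276
seg 3: a=-4, c=M3/2=251/92, d=(M4−M3)/(6·2)=-251/552, b=Δ3−h3·(2M3+M4)/6=119/138
t_q=15/4 → seg 1, τ=3/4; S=4+179/138·τ+29/92·τ²+-527/2484·τ³=29797/5888

  seg 0: a=2 b=97/276 c=0 d=29/828
  seg 1: a=4 b=179/138 c=29/92 d=-527/2484
  seg 2: a=5 b=-701/276 c=-110/69 d=1193/2484
  seg 3: a=-4 b=119/138 c=251/92 d=-251/552
S(15/4) = 29797/5888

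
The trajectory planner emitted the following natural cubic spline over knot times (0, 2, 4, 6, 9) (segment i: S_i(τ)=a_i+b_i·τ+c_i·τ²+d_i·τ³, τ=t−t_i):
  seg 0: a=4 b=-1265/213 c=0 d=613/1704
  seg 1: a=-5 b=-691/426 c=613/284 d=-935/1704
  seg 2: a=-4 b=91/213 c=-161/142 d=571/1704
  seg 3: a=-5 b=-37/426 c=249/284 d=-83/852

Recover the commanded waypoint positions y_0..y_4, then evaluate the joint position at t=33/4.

y_0=4 y_1=-5 y_2=-4 y_3=-5 y_4=0
S(33/4) = -33925/18176

y_0 = S_0(0) = a_0 = 4
y_1 = S_1(0) = a_1 = -5
y_2 = S_2(0) = a_2 = -4
y_3 = S_3(0) = a_3 = -5
y_4 = S_3(3) = 0
t_q=33/4 is in segment 3 (τ=9/4); S_3(τ)=-33925/18176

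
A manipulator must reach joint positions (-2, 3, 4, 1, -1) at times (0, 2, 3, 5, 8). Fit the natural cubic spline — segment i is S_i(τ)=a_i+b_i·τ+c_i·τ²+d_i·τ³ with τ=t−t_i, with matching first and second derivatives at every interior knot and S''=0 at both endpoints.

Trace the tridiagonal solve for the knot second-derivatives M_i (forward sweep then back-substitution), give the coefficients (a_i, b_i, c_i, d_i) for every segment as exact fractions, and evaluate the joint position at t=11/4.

  seg 0: a=-2 b=2789/978 c=0 d=-43/489
  seg 1: a=3 b=1757/978 c=-86/163 d=-263/978
  seg 2: a=4 b=-32/489 c=-435/326 d=1207/3912
  seg 3: a=1 b=-1663/978 c=337/652 d=-337/5868
S(11/4) = 82145/20864

Δ: Δ0=5/2, Δ1=1, Δ2=-3/2, Δ3=-2/3
row 1: diag=6, rhs=-9; c'=1/6, d'=-3/2
row 2: denom=6−1·1/6=35/6; d'=(-15−1·-3/2)/(35/6)=-81/35
row 3: denom=10−2·12/35=326/35; d'=(5−2·-81/35)/(326/35)=337/326
back: M3=337/326
back: M2=-81/35−12/35·337/326=-435/163
back: M1=-3/2−1/6·-435/163=-172/163
M: M0=0, M1=-172/163, M2=-435/163, M3=337/326, M4=0
seg 0: a=-2, c=M0/2=0, d=(M1−M0)/(6·2)=-43/489, b=Δ0−h0·(2M0+M1)/6=2789/978
seg 1: a=3, c=M1/2=-86/163, d=(M2−M1)/(6·1)=-263/978, b=Δ1−h1·(2M1+M2)/6=1757/978
seg 2: a=4, c=M2/2=-435/326, d=(M3−M2)/(6·2)=1207/3912, b=Δ2−h2·(2M2+M3)/6=-32/489
seg 3: a=1, c=M3/2=337/652, d=(M4−M3)/(6·3)=-337/5868, b=Δ3−h3·(2M3+M4)/6=-1663/978
t_q=11/4 → seg 1, τ=3/4; S=3+1757/978·τ+-86/163·τ²+-263/978·τ³=82145/20864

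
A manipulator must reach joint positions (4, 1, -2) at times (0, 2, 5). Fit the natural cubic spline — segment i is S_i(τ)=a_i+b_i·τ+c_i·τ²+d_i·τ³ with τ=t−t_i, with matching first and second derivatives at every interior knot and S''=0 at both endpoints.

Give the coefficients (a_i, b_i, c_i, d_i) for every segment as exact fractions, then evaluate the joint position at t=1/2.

  seg 0: a=4 b=-8/5 c=0 d=1/40
  seg 1: a=1 b=-13/10 c=3/20 d=-1/60
S(1/2) = 205/64

Δ: Δ0=-3/2, Δ1=-1
row 1: diag=10, rhs=3; c'=3/10, d'=3/10
back: M1=3/10
M: M0=0, M1=3/10, M2=0
seg 0: a=4, c=M0/2=0, d=(M1−M0)/(6·2)=1/40, b=Δ0−h0·(2M0+M1)/6=-8/5
seg 1: a=1, c=M1/2=3/20, d=(M2−M1)/(6·3)=-1/60, b=Δ1−h1·(2M1+M2)/6=-13/10
t_q=1/2 → seg 0, τ=1/2; S=4+-8/5·τ+0·τ²+1/40·τ³=205/64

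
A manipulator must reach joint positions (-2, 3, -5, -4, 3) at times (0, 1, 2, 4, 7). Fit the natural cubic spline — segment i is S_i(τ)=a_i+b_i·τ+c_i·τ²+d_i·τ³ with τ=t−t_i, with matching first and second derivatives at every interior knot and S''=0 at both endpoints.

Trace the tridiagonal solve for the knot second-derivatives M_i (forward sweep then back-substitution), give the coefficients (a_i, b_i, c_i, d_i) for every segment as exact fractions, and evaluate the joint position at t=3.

  seg 0: a=-2 b=2819/321 c=0 d=-1214/321
  seg 1: a=3 b=-823/321 c=-1214/107 d=1897/321
  seg 2: a=-5 b=-2416/321 c=683/107 d=-3043/2568
  seg 3: a=-4 b=2431/642 c=-311/428 d=311/3852
S(3) = -6273/856

Δ: Δ0=5, Δ1=-8, Δ2=1/2, Δ3=7/3
row 1: diag=4, rhs=-78; c'=1/4, d'=-39/2
row 2: denom=6−1·1/4=23/4; d'=(51−1·-39/2)/(23/4)=282/23
row 3: denom=10−2·8/23=214/23; d'=(11−2·282/23)/(214/23)=-311/214
back: M3=-311/214
back: M2=282/23−8/23·-311/214=1366/107
back: M1=-39/2−1/4·1366/107=-2428/107
M: M0=0, M1=-2428/107, M2=1366/107, M3=-311/214, M4=0
seg 0: a=-2, c=M0/2=0, d=(M1−M0)/(6·1)=-1214/321, b=Δ0−h0·(2M0+M1)/6=2819/321
seg 1: a=3, c=M1/2=-1214/107, d=(M2−M1)/(6·1)=1897/321, b=Δ1−h1·(2M1+M2)/6=-823/321
seg 2: a=-5, c=M2/2=683/107, d=(M3−M2)/(6·2)=-3043/2568, b=Δ2−h2·(2M2+M3)/6=-2416/321
seg 3: a=-4, c=M3/2=-311/428, d=(M4−M3)/(6·3)=311/3852, b=Δ3−h3·(2M3+M4)/6=2431/642
t_q=3 → seg 2, τ=1; S=-5+-2416/321·τ+683/107·τ²+-3043/2568·τ³=-6273/856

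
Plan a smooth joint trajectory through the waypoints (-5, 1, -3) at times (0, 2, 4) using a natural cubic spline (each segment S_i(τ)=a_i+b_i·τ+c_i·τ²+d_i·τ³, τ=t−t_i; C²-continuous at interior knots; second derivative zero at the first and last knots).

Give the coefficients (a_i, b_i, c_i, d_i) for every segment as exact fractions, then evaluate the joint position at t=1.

Δ: Δ0=3, Δ1=-2
row 1: diag=8, rhs=-30; c'=1/4, d'=-15/4
back: M1=-15/4
M: M0=0, M1=-15/4, M2=0
seg 0: a=-5, c=M0/2=0, d=(M1−M0)/(6·2)=-5/16, b=Δ0−h0·(2M0+M1)/6=17/4
seg 1: a=1, c=M1/2=-15/8, d=(M2−M1)/(6·2)=5/16, b=Δ1−h1·(2M1+M2)/6=1/2
t_q=1 → seg 0, τ=1; S=-5+17/4·τ+0·τ²+-5/16·τ³=-17/16

  seg 0: a=-5 b=17/4 c=0 d=-5/16
  seg 1: a=1 b=1/2 c=-15/8 d=5/16
S(1) = -17/16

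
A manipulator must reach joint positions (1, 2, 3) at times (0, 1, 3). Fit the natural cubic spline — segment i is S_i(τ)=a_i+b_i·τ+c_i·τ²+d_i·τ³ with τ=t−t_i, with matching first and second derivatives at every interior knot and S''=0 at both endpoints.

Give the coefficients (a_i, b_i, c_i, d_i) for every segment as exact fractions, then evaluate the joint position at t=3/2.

Δ: Δ0=1, Δ1=1/2
row 1: diag=6, rhs=-3; c'=1/3, d'=-1/2
back: M1=-1/2
M: M0=0, M1=-1/2, M2=0
seg 0: a=1, c=M0/2=0, d=(M1−M0)/(6·1)=-1/12, b=Δ0−h0·(2M0+M1)/6=13/12
seg 1: a=2, c=M1/2=-1/4, d=(M2−M1)/(6·2)=1/24, b=Δ1−h1·(2M1+M2)/6=5/6
t_q=3/2 → seg 1, τ=1/2; S=2+5/6·τ+-1/4·τ²+1/24·τ³=151/64

  seg 0: a=1 b=13/12 c=0 d=-1/12
  seg 1: a=2 b=5/6 c=-1/4 d=1/24
S(3/2) = 151/64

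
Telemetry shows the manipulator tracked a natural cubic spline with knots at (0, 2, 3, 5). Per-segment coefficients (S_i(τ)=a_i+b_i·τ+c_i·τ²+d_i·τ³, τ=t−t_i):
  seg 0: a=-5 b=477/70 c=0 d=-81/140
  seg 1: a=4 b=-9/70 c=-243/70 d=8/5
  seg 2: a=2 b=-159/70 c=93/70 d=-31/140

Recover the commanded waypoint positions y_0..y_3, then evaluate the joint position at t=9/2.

y_0 = S_0(0) = a_0 = -5
y_1 = S_1(0) = a_1 = 4
y_2 = S_2(0) = a_2 = 2
y_3 = S_2(2) = 1
t_q=9/2 is in segment 2 (τ=3/2); S_2(τ)=187/224

y_0=-5 y_1=4 y_2=2 y_3=1
S(9/2) = 187/224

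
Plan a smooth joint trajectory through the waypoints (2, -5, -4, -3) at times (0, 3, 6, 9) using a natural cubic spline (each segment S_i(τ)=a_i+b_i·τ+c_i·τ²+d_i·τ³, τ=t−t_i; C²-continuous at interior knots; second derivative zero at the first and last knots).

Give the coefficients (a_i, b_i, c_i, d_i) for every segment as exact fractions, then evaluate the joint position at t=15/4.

Δ: Δ0=-7/3, Δ1=1/3, Δ2=1/3
row 1: diag=12, rhs=16; c'=1/4, d'=4/3
row 2: denom=12−3·1/4=45/4; d'=(0−3·4/3)/(45/4)=-16/45
back: M2=-16/45
back: M1=4/3−1/4·-16/45=64/45
M: M0=0, M1=64/45, M2=-16/45, M3=0
seg 0: a=2, c=M0/2=0, d=(M1−M0)/(6·3)=32/405, b=Δ0−h0·(2M0+M1)/6=-137/45
seg 1: a=-5, c=M1/2=32/45, d=(M2−M1)/(6·3)=-8/81, b=Δ1−h1·(2M1+M2)/6=-41/45
seg 2: a=-4, c=M2/2=-8/45, d=(M3−M2)/(6·3)=8/405, b=Δ2−h2·(2M2+M3)/6=31/45
t_q=15/4 → seg 1, τ=3/4; S=-5+-41/45·τ+32/45·τ²+-8/81·τ³=-213/40

  seg 0: a=2 b=-137/45 c=0 d=32/405
  seg 1: a=-5 b=-41/45 c=32/45 d=-8/81
  seg 2: a=-4 b=31/45 c=-8/45 d=8/405
S(15/4) = -213/40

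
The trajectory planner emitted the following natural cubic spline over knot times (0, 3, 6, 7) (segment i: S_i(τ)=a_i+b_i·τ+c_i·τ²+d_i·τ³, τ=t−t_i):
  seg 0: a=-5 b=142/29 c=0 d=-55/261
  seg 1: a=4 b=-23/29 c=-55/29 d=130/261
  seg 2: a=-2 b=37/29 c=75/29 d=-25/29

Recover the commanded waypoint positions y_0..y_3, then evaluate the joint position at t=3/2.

y_0 = S_0(0) = a_0 = -5
y_1 = S_1(0) = a_1 = 4
y_2 = S_2(0) = a_2 = -2
y_3 = S_2(1) = 1
t_q=3/2 is in segment 0 (τ=3/2); S_0(τ)=379/232

y_0=-5 y_1=4 y_2=-2 y_3=1
S(3/2) = 379/232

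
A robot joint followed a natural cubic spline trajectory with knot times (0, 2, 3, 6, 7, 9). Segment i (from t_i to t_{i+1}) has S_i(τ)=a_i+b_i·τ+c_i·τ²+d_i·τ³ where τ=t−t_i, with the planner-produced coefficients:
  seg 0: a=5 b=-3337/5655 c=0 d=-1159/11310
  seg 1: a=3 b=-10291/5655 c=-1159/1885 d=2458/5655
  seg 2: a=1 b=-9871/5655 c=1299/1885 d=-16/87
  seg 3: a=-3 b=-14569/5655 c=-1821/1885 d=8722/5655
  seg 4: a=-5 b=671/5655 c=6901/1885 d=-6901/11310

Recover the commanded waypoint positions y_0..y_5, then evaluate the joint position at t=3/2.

y_0 = S_0(0) = a_0 = 5
y_1 = S_1(0) = a_1 = 3
y_2 = S_2(0) = a_2 = 1
y_3 = S_3(0) = a_3 = -3
y_4 = S_4(0) = a_4 = -5
y_5 = S_4(2) = 5
t_q=3/2 is in segment 0 (τ=3/2); S_0(τ)=113673/30160

y_0=5 y_1=3 y_2=1 y_3=-3 y_4=-5 y_5=5
S(3/2) = 113673/30160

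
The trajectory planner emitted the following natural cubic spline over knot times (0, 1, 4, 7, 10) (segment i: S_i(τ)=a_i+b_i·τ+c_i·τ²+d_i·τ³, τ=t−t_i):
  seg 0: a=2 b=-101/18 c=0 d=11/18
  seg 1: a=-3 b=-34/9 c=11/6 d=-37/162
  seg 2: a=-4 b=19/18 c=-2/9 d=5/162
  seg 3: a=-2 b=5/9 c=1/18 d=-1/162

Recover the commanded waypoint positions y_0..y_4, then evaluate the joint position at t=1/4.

y_0=2 y_1=-3 y_2=-4 y_3=-2 y_4=0
S(1/4) = 233/384

y_0 = S_0(0) = a_0 = 2
y_1 = S_1(0) = a_1 = -3
y_2 = S_2(0) = a_2 = -4
y_3 = S_3(0) = a_3 = -2
y_4 = S_3(3) = 0
t_q=1/4 is in segment 0 (τ=1/4); S_0(τ)=233/384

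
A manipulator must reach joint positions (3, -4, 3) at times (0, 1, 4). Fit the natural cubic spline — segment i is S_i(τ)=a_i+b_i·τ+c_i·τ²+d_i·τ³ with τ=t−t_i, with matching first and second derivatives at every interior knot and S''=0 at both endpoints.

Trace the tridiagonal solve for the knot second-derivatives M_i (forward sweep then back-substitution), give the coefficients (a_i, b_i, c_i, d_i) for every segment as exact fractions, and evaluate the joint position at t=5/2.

Δ: Δ0=-7, Δ1=7/3
row 1: diag=8, rhs=56; c'=3/8, d'=7
back: M1=7
M: M0=0, M1=7, M2=0
seg 0: a=3, c=M0/2=0, d=(M1−M0)/(6·1)=7/6, b=Δ0−h0·(2M0+M1)/6=-49/6
seg 1: a=-4, c=M1/2=7/2, d=(M2−M1)/(6·3)=-7/18, b=Δ1−h1·(2M1+M2)/6=-14/3
t_q=5/2 → seg 1, τ=3/2; S=-4+-14/3·τ+7/2·τ²+-7/18·τ³=-71/16

  seg 0: a=3 b=-49/6 c=0 d=7/6
  seg 1: a=-4 b=-14/3 c=7/2 d=-7/18
S(5/2) = -71/16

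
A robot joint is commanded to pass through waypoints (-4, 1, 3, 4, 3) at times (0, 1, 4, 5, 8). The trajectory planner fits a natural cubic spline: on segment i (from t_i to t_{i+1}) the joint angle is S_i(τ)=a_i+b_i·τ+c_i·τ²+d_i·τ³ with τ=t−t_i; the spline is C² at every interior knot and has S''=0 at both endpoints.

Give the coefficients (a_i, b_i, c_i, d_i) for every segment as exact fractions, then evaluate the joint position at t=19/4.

Δ: Δ0=5, Δ1=2/3, Δ2=1, Δ3=-1/3
row 1: diag=8, rhs=-26; c'=3/8, d'=-13/4
row 2: denom=8−3·3/8=55/8; d'=(2−3·-13/4)/(55/8)=94/55
row 3: denom=8−1·8/55=432/55; d'=(-8−1·94/55)/(432/55)=-89/72
back: M3=-89/72
back: M2=94/55−8/55·-89/72=17/9
back: M1=-13/4−3/8·17/9=-95/24
M: M0=0, M1=-95/24, M2=17/9, M3=-89/72, M4=0
seg 0: a=-4, c=M0/2=0, d=(M1−M0)/(6·1)=-95/144, b=Δ0−h0·(2M0+M1)/6=815/144
seg 1: a=1, c=M1/2=-95/48, d=(M2−M1)/(6·3)=421/1296, b=Δ1−h1·(2M1+M2)/6=265/72
seg 2: a=3, c=M2/2=17/18, d=(M3−M2)/(6·1)=-25/48, b=Δ2−h2·(2M2+M3)/6=83/144
seg 3: a=4, c=M3/2=-89/144, d=(M4−M3)/(6·3)=89/1296, b=Δ3−h3·(2M3+M4)/6=65/72
t_q=19/4 → seg 2, τ=3/4; S=3+83/144·τ+17/18·τ²+-25/48·τ³=11501/3072

  seg 0: a=-4 b=815/144 c=0 d=-95/144
  seg 1: a=1 b=265/72 c=-95/48 d=421/1296
  seg 2: a=3 b=83/144 c=17/18 d=-25/48
  seg 3: a=4 b=65/72 c=-89/144 d=89/1296
S(19/4) = 11501/3072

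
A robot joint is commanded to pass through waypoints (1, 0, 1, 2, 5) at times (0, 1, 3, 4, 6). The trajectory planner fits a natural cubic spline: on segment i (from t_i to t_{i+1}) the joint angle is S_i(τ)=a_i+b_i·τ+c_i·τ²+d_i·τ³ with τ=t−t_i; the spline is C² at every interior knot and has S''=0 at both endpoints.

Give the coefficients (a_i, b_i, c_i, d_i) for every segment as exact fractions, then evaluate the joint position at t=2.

  seg 0: a=1 b=-467/372 c=0 d=95/372
  seg 1: a=0 b=-91/186 c=95/124 d=-101/744
  seg 2: a=1 b=88/93 c=-3/62 d=19/186
  seg 3: a=2 b=215/186 c=8/31 d=-4/93
S(2) = 35/248

Δ: Δ0=-1, Δ1=1/2, Δ2=1, Δ3=3/2
row 1: diag=6, rhs=9; c'=1/3, d'=3/2
row 2: denom=6−2·1/3=16/3; d'=(3−2·3/2)/(16/3)=0
row 3: denom=6−1·3/16=93/16; d'=(3−1·0)/(93/16)=16/31
back: M3=16/31
back: M2=0−3/16·16/31=-3/31
back: M1=3/2−1/3·-3/31=95/62
M: M0=0, M1=95/62, M2=-3/31, M3=16/31, M4=0
seg 0: a=1, c=M0/2=0, d=(M1−M0)/(6·1)=95/372, b=Δ0−h0·(2M0+M1)/6=-467/372
seg 1: a=0, c=M1/2=95/124, d=(M2−M1)/(6·2)=-101/744, b=Δ1−h1·(2M1+M2)/6=-91/186
seg 2: a=1, c=M2/2=-3/62, d=(M3−M2)/(6·1)=19/186, b=Δ2−h2·(2M2+M3)/6=88/93
seg 3: a=2, c=M3/2=8/31, d=(M4−M3)/(6·2)=-4/93, b=Δ3−h3·(2M3+M4)/6=215/186
t_q=2 → seg 1, τ=1; S=0+-91/186·τ+95/124·τ²+-101/744·τ³=35/248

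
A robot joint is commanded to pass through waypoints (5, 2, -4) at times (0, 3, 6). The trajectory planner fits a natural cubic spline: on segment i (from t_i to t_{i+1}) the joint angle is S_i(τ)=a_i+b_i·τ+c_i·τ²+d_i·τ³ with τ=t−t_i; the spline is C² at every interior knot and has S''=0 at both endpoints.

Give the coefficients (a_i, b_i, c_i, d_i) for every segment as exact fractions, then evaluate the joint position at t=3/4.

  seg 0: a=5 b=-3/4 c=0 d=-1/36
  seg 1: a=2 b=-3/2 c=-1/4 d=1/36
S(3/4) = 1133/256

Δ: Δ0=-1, Δ1=-2
row 1: diag=12, rhs=-6; c'=1/4, d'=-1/2
back: M1=-1/2
M: M0=0, M1=-1/2, M2=0
seg 0: a=5, c=M0/2=0, d=(M1−M0)/(6·3)=-1/36, b=Δ0−h0·(2M0+M1)/6=-3/4
seg 1: a=2, c=M1/2=-1/4, d=(M2−M1)/(6·3)=1/36, b=Δ1−h1·(2M1+M2)/6=-3/2
t_q=3/4 → seg 0, τ=3/4; S=5+-3/4·τ+0·τ²+-1/36·τ³=1133/256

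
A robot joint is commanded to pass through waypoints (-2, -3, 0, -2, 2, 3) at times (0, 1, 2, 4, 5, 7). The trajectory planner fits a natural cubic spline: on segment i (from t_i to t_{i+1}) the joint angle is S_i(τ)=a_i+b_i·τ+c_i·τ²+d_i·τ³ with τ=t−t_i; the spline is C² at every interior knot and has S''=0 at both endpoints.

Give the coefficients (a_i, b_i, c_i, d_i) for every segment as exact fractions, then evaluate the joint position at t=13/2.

  seg 0: a=-2 b=-1660/709 c=0 d=951/709
  seg 1: a=-3 b=1193/709 c=2853/709 d=-1919/709
  seg 2: a=0 b=1142/709 c=-2904/709 d=3957/2836
  seg 3: a=-2 b=1397/709 c=6063/1418 d=-3185/1418
  seg 4: a=2 b=5365/1418 c=-1746/709 d=291/709
S(13/2) = 19963/5672

Δ: Δ0=-1, Δ1=3, Δ2=-1, Δ3=4, Δ4=1/2
row 1: diag=4, rhs=24; c'=1/4, d'=6
row 2: denom=6−1·1/4=23/4; d'=(-24−1·6)/(23/4)=-120/23
row 3: denom=6−2·8/23=122/23; d'=(30−2·-120/23)/(122/23)=465/61
row 4: denom=6−1·23/122=709/122; d'=(-21−1·465/61)/(709/122)=-3492/709
back: M4=-3492/709
back: M3=465/61−23/122·-3492/709=6063/709
back: M2=-120/23−8/23·6063/709=-5808/709
back: M1=6−1/4·-5808/709=5706/709
M: M0=0, M1=5706/709, M2=-5808/709, M3=6063/709, M4=-3492/709, M5=0
seg 0: a=-2, c=M0/2=0, d=(M1−M0)/(6·1)=951/709, b=Δ0−h0·(2M0+M1)/6=-1660/709
seg 1: a=-3, c=M1/2=2853/709, d=(M2−M1)/(6·1)=-1919/709, b=Δ1−h1·(2M1+M2)/6=1193/709
seg 2: a=0, c=M2/2=-2904/709, d=(M3−M2)/(6·2)=3957/2836, b=Δ2−h2·(2M2+M3)/6=1142/709
seg 3: a=-2, c=M3/2=6063/1418, d=(M4−M3)/(6·1)=-3185/1418, b=Δ3−h3·(2M3+M4)/6=1397/709
seg 4: a=2, c=M4/2=-1746/709, d=(M5−M4)/(6·2)=291/709, b=Δ4−h4·(2M4+M5)/6=5365/1418
t_q=13/2 → seg 4, τ=3/2; S=2+5365/1418·τ+-1746/709·τ²+291/709·τ³=19963/5672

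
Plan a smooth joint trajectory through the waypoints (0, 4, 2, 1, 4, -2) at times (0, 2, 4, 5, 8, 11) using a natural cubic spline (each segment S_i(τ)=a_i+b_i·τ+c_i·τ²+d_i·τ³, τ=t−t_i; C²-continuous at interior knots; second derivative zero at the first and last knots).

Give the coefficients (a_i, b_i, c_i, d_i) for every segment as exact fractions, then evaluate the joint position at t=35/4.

  seg 0: a=0 b=866/311 c=0 d=-61/311
  seg 1: a=4 b=134/311 c=-366/311 d=287/1244
  seg 2: a=2 b=-469/311 c=129/622 d=187/622
  seg 3: a=1 b=-119/622 c=345/311 d=-443/1866
  seg 4: a=4 b=17/311 c=-639/622 d=71/622
S(35/4) = 139777/39808

Δ: Δ0=2, Δ1=-1, Δ2=-1, Δ3=1, Δ4=-2
row 1: diag=8, rhs=-18; c'=1/4, d'=-9/4
row 2: denom=6−2·1/4=11/2; d'=(0−2·-9/4)/(11/2)=9/11
row 3: denom=8−1·2/11=86/11; d'=(12−1·9/11)/(86/11)=123/86
row 4: denom=12−3·33/86=933/86; d'=(-18−3·123/86)/(933/86)=-639/311
back: M4=-639/311
back: M3=123/86−33/86·-639/311=690/311
back: M2=9/11−2/11·690/311=129/311
back: M1=-9/4−1/4·129/311=-732/311
M: M0=0, M1=-732/311, M2=129/311, M3=690/311, M4=-639/311, M5=0
seg 0: a=0, c=M0/2=0, d=(M1−M0)/(6·2)=-61/311, b=Δ0−h0·(2M0+M1)/6=866/311
seg 1: a=4, c=M1/2=-366/311, d=(M2−M1)/(6·2)=287/1244, b=Δ1−h1·(2M1+M2)/6=134/311
seg 2: a=2, c=M2/2=129/622, d=(M3−M2)/(6·1)=187/622, b=Δ2−h2·(2M2+M3)/6=-469/311
seg 3: a=1, c=M3/2=345/311, d=(M4−M3)/(6·3)=-443/1866, b=Δ3−h3·(2M3+M4)/6=-119/622
seg 4: a=4, c=M4/2=-639/622, d=(M5−M4)/(6·3)=71/622, b=Δ4−h4·(2M4+M5)/6=17/311
t_q=35/4 → seg 4, τ=3/4; S=4+17/311·τ+-639/622·τ²+71/622·τ³=139777/39808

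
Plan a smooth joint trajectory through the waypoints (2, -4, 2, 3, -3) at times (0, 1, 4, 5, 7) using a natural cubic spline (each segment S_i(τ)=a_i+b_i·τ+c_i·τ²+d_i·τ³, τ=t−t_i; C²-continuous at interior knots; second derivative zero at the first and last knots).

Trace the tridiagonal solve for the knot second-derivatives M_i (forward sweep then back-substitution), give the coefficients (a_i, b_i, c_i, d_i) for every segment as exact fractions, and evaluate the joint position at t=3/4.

  seg 0: a=2 b=-1157/161 c=0 d=191/161
  seg 1: a=-4 b=-584/161 c=573/161 d=-271/483
  seg 2: a=2 b=415/161 c=-240/161 d=-2/23
  seg 3: a=3 b=-107/161 c=-282/161 d=47/161
S(3/4) = -4253/1472

Δ: Δ0=-6, Δ1=2, Δ2=1, Δ3=-3
row 1: diag=8, rhs=48; c'=3/8, d'=6
row 2: denom=8−3·3/8=55/8; d'=(-6−3·6)/(55/8)=-192/55
row 3: denom=6−1·8/55=322/55; d'=(-24−1·-192/55)/(322/55)=-564/161
back: M3=-564/161
back: M2=-192/55−8/55·-564/161=-480/161
back: M1=6−3/8·-480/161=1146/161
M: M0=0, M1=1146/161, M2=-480/161, M3=-564/161, M4=0
seg 0: a=2, c=M0/2=0, d=(M1−M0)/(6·1)=191/161, b=Δ0−h0·(2M0+M1)/6=-1157/161
seg 1: a=-4, c=M1/2=573/161, d=(M2−M1)/(6·3)=-271/483, b=Δ1−h1·(2M1+M2)/6=-584/161
seg 2: a=2, c=M2/2=-240/161, d=(M3−M2)/(6·1)=-2/23, b=Δ2−h2·(2M2+M3)/6=415/161
seg 3: a=3, c=M3/2=-282/161, d=(M4−M3)/(6·2)=47/161, b=Δ3−h3·(2M3+M4)/6=-107/161
t_q=3/4 → seg 0, τ=3/4; S=2+-1157/161·τ+0·τ²+191/161·τ³=-4253/1472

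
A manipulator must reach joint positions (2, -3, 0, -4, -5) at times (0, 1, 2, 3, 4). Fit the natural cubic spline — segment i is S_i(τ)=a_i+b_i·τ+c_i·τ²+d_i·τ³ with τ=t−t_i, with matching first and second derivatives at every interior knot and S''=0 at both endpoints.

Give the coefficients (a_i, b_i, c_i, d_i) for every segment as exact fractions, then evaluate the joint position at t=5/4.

  seg 0: a=2 b=-431/56 c=0 d=151/56
  seg 1: a=-3 b=11/28 c=453/56 d=-307/56
  seg 2: a=0 b=1/8 c=-117/14 d=237/56
  seg 3: a=-4 b=-109/28 c=243/56 d=-81/56
S(5/4) = -8895/3584

Δ: Δ0=-5, Δ1=3, Δ2=-4, Δ3=-1
row 1: diag=4, rhs=48; c'=1/4, d'=12
row 2: denom=4−1·1/4=15/4; d'=(-42−1·12)/(15/4)=-72/5
row 3: denom=4−1·4/15=56/15; d'=(18−1·-72/5)/(56/15)=243/28
back: M3=243/28
back: M2=-72/5−4/15·243/28=-117/7
back: M1=12−1/4·-117/7=453/28
M: M0=0, M1=453/28, M2=-117/7, M3=243/28, M4=0
seg 0: a=2, c=M0/2=0, d=(M1−M0)/(6·1)=151/56, b=Δ0−h0·(2M0+M1)/6=-431/56
seg 1: a=-3, c=M1/2=453/56, d=(M2−M1)/(6·1)=-307/56, b=Δ1−h1·(2M1+M2)/6=11/28
seg 2: a=0, c=M2/2=-117/14, d=(M3−M2)/(6·1)=237/56, b=Δ2−h2·(2M2+M3)/6=1/8
seg 3: a=-4, c=M3/2=243/56, d=(M4−M3)/(6·1)=-81/56, b=Δ3−h3·(2M3+M4)/6=-109/28
t_q=5/4 → seg 1, τ=1/4; S=-3+11/28·τ+453/56·τ²+-307/56·τ³=-8895/3584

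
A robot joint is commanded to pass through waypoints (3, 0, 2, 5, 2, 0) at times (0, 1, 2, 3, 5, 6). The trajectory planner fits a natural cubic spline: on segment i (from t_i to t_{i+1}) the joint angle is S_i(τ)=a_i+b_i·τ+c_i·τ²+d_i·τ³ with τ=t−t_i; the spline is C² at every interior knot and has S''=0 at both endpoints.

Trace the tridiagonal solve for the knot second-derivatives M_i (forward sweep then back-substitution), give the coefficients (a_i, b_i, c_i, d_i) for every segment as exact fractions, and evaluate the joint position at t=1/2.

Δ: Δ0=-3, Δ1=2, Δ2=3, Δ3=-3/2, Δ4=-2
row 1: diag=4, rhs=30; c'=1/4, d'=15/2
row 2: denom=4−1·1/4=15/4; d'=(6−1·15/2)/(15/4)=-2/5
row 3: denom=6−1·4/15=86/15; d'=(-27−1·-2/5)/(86/15)=-399/86
row 4: denom=6−2·15/43=228/43; d'=(-3−2·-399/86)/(228/43)=45/38
back: M4=45/38
back: M3=-399/86−15/43·45/38=-96/19
back: M2=-2/5−4/15·-96/19=18/19
back: M1=15/2−1/4·18/19=138/19
M: M0=0, M1=138/19, M2=18/19, M3=-96/19, M4=45/38, M5=0
seg 0: a=3, c=M0/2=0, d=(M1−M0)/(6·1)=23/19, b=Δ0−h0·(2M0+M1)/6=-80/19
seg 1: a=0, c=M1/2=69/19, d=(M2−M1)/(6·1)=-20/19, b=Δ1−h1·(2M1+M2)/6=-11/19
seg 2: a=2, c=M2/2=9/19, d=(M3−M2)/(6·1)=-1, b=Δ2−h2·(2M2+M3)/6=67/19
seg 3: a=5, c=M3/2=-48/19, d=(M4−M3)/(6·2)=79/152, b=Δ3−h3·(2M3+M4)/6=28/19
seg 4: a=2, c=M4/2=45/76, d=(M5−M4)/(6·1)=-15/76, b=Δ4−h4·(2M4+M5)/6=-91/38
t_q=1/2 → seg 0, τ=1/2; S=3+-80/19·τ+0·τ²+23/19·τ³=159/152

  seg 0: a=3 b=-80/19 c=0 d=23/19
  seg 1: a=0 b=-11/19 c=69/19 d=-20/19
  seg 2: a=2 b=67/19 c=9/19 d=-1
  seg 3: a=5 b=28/19 c=-48/19 d=79/152
  seg 4: a=2 b=-91/38 c=45/76 d=-15/76
S(1/2) = 159/152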